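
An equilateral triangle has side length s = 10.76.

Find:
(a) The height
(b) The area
(a) The height splits the triangle into two 30-60-90 halves: h = s·√3/2 = 10.76·1.73205/2 ≈ 18.6369/2 ≈ 9.31843
(b) Area = (√3/4)·s² = (√3/4)·10.76² = (√3/4)·115.7776 ≈ 0.433013·115.7776 ≈ 50.1332

Height = 9.318, Area = 50.13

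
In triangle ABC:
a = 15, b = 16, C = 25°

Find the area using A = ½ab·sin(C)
A = ½·a·b·sin(C) = ½·15·16·sin(25°)
sin(25°) ≈ 0.422618
A ≈ ½·240·0.422618 = 120·0.422618 ≈ 50.7142

Area = 50.71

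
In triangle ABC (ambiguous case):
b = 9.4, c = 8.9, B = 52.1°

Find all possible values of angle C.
b/sin(B) = c/sin(C)  ⇒  sin(C) = c·sin(B)/b = 8.9·sin(52.1°)/9.4
sin(52.1°) ≈ 0.789084
sin(C) ≈ 8.9·0.789084/9.4 ≈ 7.02285/9.4 ≈ 0.747112
Candidate 1: C₁ = arcsin(0.747112) ≈ 48.3408°  →  A = 180° − 52.1° − 48.3408° ≈ 79.5592° > 0, valid
Candidate 2: C₂ = 180° − C₁ ≈ 131.659°  →  A = 180° − 52.1° − 131.659° ≈ -3.7592° ≤ 0, not a valid triangle

C = 48.34° (one solution)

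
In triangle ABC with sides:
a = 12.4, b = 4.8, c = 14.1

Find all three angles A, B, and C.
Law of cosines for each angle (a² = 153.76, b² = 23.04, c² = 198.81):
cos(A) = (b² + c² − a²)/(2bc) = (23.04 + 198.81 − 153.76)/(2·4.8·14.1) = 68.09/135.36 ≈ 0.503029  ⇒  A ≈ 59.7994°
cos(B) = (a² + c² − b²)/(2ac) = (153.76 + 198.81 − 23.04)/(2·12.4·14.1) = 329.53/349.68 ≈ 0.942376  ⇒  B ≈ 19.5455°
cos(C) = (a² + b² − c²)/(2ab) = (153.76 + 23.04 − 198.81)/(2·12.4·4.8) = -22.01/119.04 ≈ -0.184896  ⇒  C ≈ 100.655°
Check: A + B + C ≈ 180°

A = 59.8°, B = 19.55°, C = 100.7°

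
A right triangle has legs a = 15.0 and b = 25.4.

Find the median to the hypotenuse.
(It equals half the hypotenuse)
Hypotenuse c = √(a² + b²) = √(225 + 645.16) = √870.16 ≈ 29.4985
Median to hypotenuse = c/2 ≈ 29.4985/2 ≈ 14.7492

Median = 14.75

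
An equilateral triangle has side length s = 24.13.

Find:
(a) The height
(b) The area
(a) The height splits the triangle into two 30-60-90 halves: h = s·√3/2 = 24.13·1.73205/2 ≈ 41.7944/2 ≈ 20.8972
(b) Area = (√3/4)·s² = (√3/4)·24.13² = (√3/4)·582.2569 ≈ 0.433013·582.2569 ≈ 252.125

Height = 20.9, Area = 252.1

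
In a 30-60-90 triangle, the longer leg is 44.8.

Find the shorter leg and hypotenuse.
In a 30-60-90 triangle the sides are in ratio 1 : √3 : 2, so short leg = long leg/√3 and hypotenuse = 2·(short leg).
Short leg = 44.8/√3 ≈ 44.8/1.73205 ≈ 25.8653
Hypotenuse = 2·25.8653 ≈ 51.7306

Short leg = 25.87, Hypotenuse = 51.73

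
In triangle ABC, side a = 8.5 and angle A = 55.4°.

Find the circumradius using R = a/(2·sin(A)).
R = a/(2·sin(A)) = 8.5/(2·sin(55.4°))
sin(55.4°) ≈ 0.823136
R ≈ 8.5/(2·0.823136) = 8.5/1.64627 ≈ 5.16318

R = 5.163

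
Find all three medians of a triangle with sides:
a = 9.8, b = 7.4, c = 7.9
Median formula: m_a = ½√(2b² + 2c² − a²) (and cyclically). a² = 96.04, b² = 54.76, c² = 62.41.
m_a = ½√(2·54.76 + 2·62.41 − 96.04) = ½√138.3 ≈ ½·11.7601 ≈ 5.88005
m_b = ½√(2·96.04 + 2·62.41 − 54.76) = ½√262.14 ≈ ½·16.1907 ≈ 8.09537
m_c = ½√(2·96.04 + 2·54.76 − 62.41) = ½√239.19 ≈ ½·15.4658 ≈ 7.73288

m_a = 5.88, m_b = 8.095, m_c = 7.733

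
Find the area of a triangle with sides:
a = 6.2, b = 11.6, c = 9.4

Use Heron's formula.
s = (6.2 + 11.6 + 9.4)/2 = 27.2/2 = 13.6
s − a = 7.4, s − b = 2, s − c = 4.2
s(s−a)(s−b)(s−c) = 13.6·7.4·2·4.2 ≈ 845.376
Area = √845.376 ≈ 29.0754

Area = 29.08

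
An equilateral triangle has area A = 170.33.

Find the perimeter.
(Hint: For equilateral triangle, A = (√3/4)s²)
A = (√3/4)s²  ⇒  s² = 4A/√3 = 4·170.33/√3 = 681.32/1.73205 ≈ 393.36
s ≈ √393.36 ≈ 19.8333
Perimeter = 3s ≈ 3·19.8333 ≈ 59.4999

Perimeter = 59.5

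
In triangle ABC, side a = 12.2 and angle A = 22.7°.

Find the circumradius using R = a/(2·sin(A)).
R = a/(2·sin(A)) = 12.2/(2·sin(22.7°))
sin(22.7°) ≈ 0.385906
R ≈ 12.2/(2·0.385906) = 12.2/0.771812 ≈ 15.807

R = 15.81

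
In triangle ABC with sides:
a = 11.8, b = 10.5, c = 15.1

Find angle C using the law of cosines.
c² = a² + b² − 2ab·cos(C)  ⇒  cos(C) = (a² + b² − c²)/(2ab)
cos(C) = (11.8² + 10.5² − 15.1²)/(2·11.8·10.5) = (139.24 + 110.25 − 228.01)/247.8 = 21.48/247.8 ≈ 0.0866828
C = arccos(0.0866828) ≈ 85.0272°

C = 85.03°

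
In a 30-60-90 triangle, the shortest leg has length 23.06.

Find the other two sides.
In a 30-60-90 triangle the sides are in ratio 1 : √3 : 2 (short leg : long leg : hypotenuse).
Long leg = 23.06·√3 ≈ 23.06·1.73205 ≈ 39.9411
Hypotenuse = 2·23.06 = 46.12

Long leg = 23.06√3 = 39.94, Hypotenuse = 46.12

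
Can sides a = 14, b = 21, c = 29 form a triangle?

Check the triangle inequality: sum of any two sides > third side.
a + b vs c: 14 + 21 = 35 > 29  ✓
a + c vs b: 14 + 29 = 43 > 21  ✓
b + c vs a: 21 + 29 = 50 > 14  ✓

Yes, triangle inequality satisfied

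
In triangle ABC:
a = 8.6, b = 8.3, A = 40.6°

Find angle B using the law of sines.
a/sin(A) = b/sin(B)  ⇒  sin(B) = b·sin(A)/a = 8.3·sin(40.6°)/8.6
sin(40.6°) ≈ 0.650774
sin(B) ≈ 8.3·0.650774/8.6 ≈ 5.40143/8.6 ≈ 0.628073
B = arcsin(0.628073) ≈ 38.9081°
(Since b ≤ a we need B ≤ A, so the obtuse alternative 180° − 38.9081° ≈ 141.092° is rejected.)

B = 38.91°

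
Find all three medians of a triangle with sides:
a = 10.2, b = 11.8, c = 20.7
Median formula: m_a = ½√(2b² + 2c² − a²) (and cyclically). a² = 104.04, b² = 139.24, c² = 428.49.
m_a = ½√(2·139.24 + 2·428.49 − 104.04) = ½√1031.42 ≈ ½·32.1157 ≈ 16.0579
m_b = ½√(2·104.04 + 2·428.49 − 139.24) = ½√925.82 ≈ ½·30.4273 ≈ 15.2136
m_c = ½√(2·104.04 + 2·139.24 − 428.49) = ½√58.07 ≈ ½·7.62037 ≈ 3.81018

m_a = 16.06, m_b = 15.21, m_c = 3.81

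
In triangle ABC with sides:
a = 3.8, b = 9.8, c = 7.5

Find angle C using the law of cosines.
c² = a² + b² − 2ab·cos(C)  ⇒  cos(C) = (a² + b² − c²)/(2ab)
cos(C) = (3.8² + 9.8² − 7.5²)/(2·3.8·9.8) = (14.44 + 96.04 − 56.25)/74.48 = 54.23/74.48 ≈ 0.728115
C = arccos(0.728115) ≈ 43.2714°

C = 43.27°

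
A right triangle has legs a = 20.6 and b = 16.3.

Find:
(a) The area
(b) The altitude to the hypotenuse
(a) The legs are perpendicular, so Area = ½·a·b = ½·20.6·16.3 = ½·335.78 = 167.89
(b) Hypotenuse c = √(a² + b²) = √(424.36 + 265.69) = √690.05 ≈ 26.2688
    Area = ½·c·h_c  ⇒  h_c = 2·Area/c = 335.78/26.2688 ≈ 12.7825

Area = 167.89, h_c = 12.78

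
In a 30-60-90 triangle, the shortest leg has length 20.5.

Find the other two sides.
In a 30-60-90 triangle the sides are in ratio 1 : √3 : 2 (short leg : long leg : hypotenuse).
Long leg = 20.5·√3 ≈ 20.5·1.73205 ≈ 35.507
Hypotenuse = 2·20.5 = 41

Long leg = 20.5√3 = 35.51, Hypotenuse = 41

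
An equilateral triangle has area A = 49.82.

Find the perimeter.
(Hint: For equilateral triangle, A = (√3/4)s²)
A = (√3/4)s²  ⇒  s² = 4A/√3 = 4·49.82/√3 = 199.28/1.73205 ≈ 115.054
s ≈ √115.054 ≈ 10.7263
Perimeter = 3s ≈ 3·10.7263 ≈ 32.179

Perimeter = 32.18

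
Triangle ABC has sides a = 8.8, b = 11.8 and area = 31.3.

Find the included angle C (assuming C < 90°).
Area = ½·a·b·sin(C)  ⇒  sin(C) = 2·Area/(a·b) = 2·31.3/(8.8·11.8) = 62.6/103.84 ≈ 0.602851
C = arcsin(0.602851) ≈ 37.0743° (taking the acute solution since C < 90°)

C = 37.07°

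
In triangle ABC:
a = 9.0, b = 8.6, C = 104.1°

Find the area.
Two sides and the included angle (SAS): A = ½·a·b·sin(C) = ½·9.0·8.6·sin(104.1°)
sin(104.1°) ≈ 0.969872
A ≈ ½·77.4·0.969872 = 38.7·0.969872 ≈ 37.534

Area = 37.53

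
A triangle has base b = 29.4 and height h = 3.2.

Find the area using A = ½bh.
A = ½·b·h = ½·29.4·3.2 = ½·94.08 = 47.04

Area = 47.04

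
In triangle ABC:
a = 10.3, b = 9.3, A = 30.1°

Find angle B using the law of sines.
a/sin(A) = b/sin(B)  ⇒  sin(B) = b·sin(A)/a = 9.3·sin(30.1°)/10.3
sin(30.1°) ≈ 0.501511
sin(B) ≈ 9.3·0.501511/10.3 ≈ 4.66405/10.3 ≈ 0.45282
B = arcsin(0.45282) ≈ 26.9248°
(Since b ≤ a we need B ≤ A, so the obtuse alternative 180° − 26.9248° ≈ 153.075° is rejected.)

B = 26.92°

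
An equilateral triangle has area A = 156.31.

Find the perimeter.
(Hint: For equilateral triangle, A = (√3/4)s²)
A = (√3/4)s²  ⇒  s² = 4A/√3 = 4·156.31/√3 = 625.24/1.73205 ≈ 360.982
s ≈ √360.982 ≈ 18.9995
Perimeter = 3s ≈ 3·18.9995 ≈ 56.9986

Perimeter = 57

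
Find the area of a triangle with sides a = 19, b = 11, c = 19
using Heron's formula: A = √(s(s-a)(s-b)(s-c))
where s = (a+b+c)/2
s = (19 + 11 + 19)/2 = 49/2 = 24.5
s − a = 5.5, s − b = 13.5, s − c = 5.5
s(s−a)(s−b)(s−c) = 24.5·5.5·13.5·5.5 = 10005.1875
Area = √10005.1875 ≈ 100.026

s = 24.5, Area = 100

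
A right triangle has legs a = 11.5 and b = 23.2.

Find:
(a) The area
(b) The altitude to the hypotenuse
(a) The legs are perpendicular, so Area = ½·a·b = ½·11.5·23.2 = ½·266.8 = 133.4
(b) Hypotenuse c = √(a² + b²) = √(132.25 + 538.24) = √670.49 ≈ 25.8938
    Area = ½·c·h_c  ⇒  h_c = 2·Area/c = 266.8/25.8938 ≈ 10.3036

Area = 133.4, h_c = 10.3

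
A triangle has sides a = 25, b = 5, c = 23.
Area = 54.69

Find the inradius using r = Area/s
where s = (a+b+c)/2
s = (25 + 5 + 23)/2 = 53/2 = 26.5
r = Area/s = 54.69/26.5 ≈ 2.06377

r = 2.064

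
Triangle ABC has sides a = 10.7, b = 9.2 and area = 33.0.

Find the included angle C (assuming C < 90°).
Area = ½·a·b·sin(C)  ⇒  sin(C) = 2·Area/(a·b) = 2·33.0/(10.7·9.2) = 66/98.44 ≈ 0.670459
C = arcsin(0.670459) ≈ 42.1025° (taking the acute solution since C < 90°)

C = 42.1°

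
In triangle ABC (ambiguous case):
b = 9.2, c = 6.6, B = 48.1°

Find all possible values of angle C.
b/sin(B) = c/sin(C)  ⇒  sin(C) = c·sin(B)/b = 6.6·sin(48.1°)/9.2
sin(48.1°) ≈ 0.744312
sin(C) ≈ 6.6·0.744312/9.2 ≈ 4.91246/9.2 ≈ 0.533963
Candidate 1: C₁ = arcsin(0.533963) ≈ 32.2736°  →  A = 180° − 48.1° − 32.2736° ≈ 99.6264° > 0, valid
Candidate 2: C₂ = 180° − C₁ ≈ 147.726°  →  A = 180° − 48.1° − 147.726° ≈ -15.8264° ≤ 0, not a valid triangle

C = 32.27° (one solution)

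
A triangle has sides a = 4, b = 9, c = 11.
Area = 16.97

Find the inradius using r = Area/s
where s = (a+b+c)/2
s = (4 + 9 + 11)/2 = 24/2 = 12
r = Area/s = 16.97/12 ≈ 1.41417

r = 1.414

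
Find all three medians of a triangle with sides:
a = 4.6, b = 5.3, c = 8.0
Median formula: m_a = ½√(2b² + 2c² − a²) (and cyclically). a² = 21.16, b² = 28.09, c² = 64.
m_a = ½√(2·28.09 + 2·64 − 21.16) = ½√163.02 ≈ ½·12.7679 ≈ 6.38396
m_b = ½√(2·21.16 + 2·64 − 28.09) = ½√142.23 ≈ ½·11.926 ≈ 5.96301
m_c = ½√(2·21.16 + 2·28.09 − 64) = ½√34.5 ≈ ½·5.87367 ≈ 2.93684

m_a = 6.384, m_b = 5.963, m_c = 2.937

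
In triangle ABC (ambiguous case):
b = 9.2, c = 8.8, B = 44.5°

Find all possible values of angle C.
b/sin(B) = c/sin(C)  ⇒  sin(C) = c·sin(B)/b = 8.8·sin(44.5°)/9.2
sin(44.5°) ≈ 0.700909
sin(C) ≈ 8.8·0.700909/9.2 ≈ 6.168/9.2 ≈ 0.670435
Candidate 1: C₁ = arcsin(0.670435) ≈ 42.1006°  →  A = 180° − 44.5° − 42.1006° ≈ 93.3994° > 0, valid
Candidate 2: C₂ = 180° − C₁ ≈ 137.899°  →  A = 180° − 44.5° − 137.899° ≈ -2.3994° ≤ 0, not a valid triangle

C = 42.1° (one solution)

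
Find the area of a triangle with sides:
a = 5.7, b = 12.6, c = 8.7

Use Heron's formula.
s = (5.7 + 12.6 + 8.7)/2 = 27/2 = 13.5
s − a = 7.8, s − b = 0.9, s − c = 4.8
s(s−a)(s−b)(s−c) = 13.5·7.8·0.9·4.8 ≈ 454.896
Area = √454.896 ≈ 21.3283

Area = 21.33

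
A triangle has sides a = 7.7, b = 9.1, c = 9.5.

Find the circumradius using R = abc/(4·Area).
First find the area with Heron's formula.
s = (7.7 + 9.1 + 9.5)/2 = 13.15
Area = √(s(s−a)(s−b)(s−c)) = √(13.15·5.45·4.05·3.65) ≈ √1059.42 ≈ 32.5488
abc = 7.7·9.1·9.5 = 665.665
R = abc/(4·Area) ≈ 665.665/(4·32.5488) = 665.665/130.195 ≈ 5.11282

R = 5.113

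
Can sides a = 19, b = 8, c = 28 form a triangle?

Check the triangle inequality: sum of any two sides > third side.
a + b vs c: 19 + 8 = 27 ≤ 28  ✗
a + c vs b: 19 + 28 = 47 > 8  ✓
b + c vs a: 8 + 28 = 36 > 19  ✓

No: 19 + 8 = 27 is not > 28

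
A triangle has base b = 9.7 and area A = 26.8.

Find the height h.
A = ½·b·h  ⇒  h = 2A/b = 2·26.8/9.7 = 53.6/9.7 ≈ 5.52577

h = 5.526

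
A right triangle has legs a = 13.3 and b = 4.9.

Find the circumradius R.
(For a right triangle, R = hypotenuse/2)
Hypotenuse c = √(a² + b²) = √(176.89 + 24.01) = √200.9 ≈ 14.1739
R = c/2 ≈ 14.1739/2 ≈ 7.08696

R = 7.087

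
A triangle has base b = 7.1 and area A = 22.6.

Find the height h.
A = ½·b·h  ⇒  h = 2A/b = 2·22.6/7.1 = 45.2/7.1 ≈ 6.3662

h = 6.366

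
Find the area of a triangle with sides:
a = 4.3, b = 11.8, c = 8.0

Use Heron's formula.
s = (4.3 + 11.8 + 8.0)/2 = 24.1/2 = 12.05
s − a = 7.75, s − b = 0.25, s − c = 4.05
s(s−a)(s−b)(s−c) = 12.05·7.75·0.25·4.05 ≈ 94.5548
Area = √94.5548 ≈ 9.72393

Area = 9.724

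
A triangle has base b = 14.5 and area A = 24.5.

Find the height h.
A = ½·b·h  ⇒  h = 2A/b = 2·24.5/14.5 = 49/14.5 ≈ 3.37931

h = 3.379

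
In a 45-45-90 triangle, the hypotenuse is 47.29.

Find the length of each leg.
In a 45-45-90 triangle hypotenuse = leg·√2, so leg = hypotenuse/√2.
Leg = 47.29/√2 ≈ 47.29/1.41421 ≈ 33.4391

Each leg = 33.44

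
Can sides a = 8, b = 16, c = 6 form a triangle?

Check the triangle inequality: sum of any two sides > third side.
a + b vs c: 8 + 16 = 24 > 6  ✓
a + c vs b: 8 + 6 = 14 ≤ 16  ✗
b + c vs a: 16 + 6 = 22 > 8  ✓

No: 8 + 6 = 14 is not > 16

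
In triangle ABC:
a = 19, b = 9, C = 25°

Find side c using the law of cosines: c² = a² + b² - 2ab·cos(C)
c² = 19² + 9² − 2·19·9·cos(25°)
cos(25°) ≈ 0.906308
c² ≈ 361 + 81 − 342·(0.906308) ≈ 442 − 309.957 ≈ 132.043
c ≈ √132.043 ≈ 11.491

c = 11.49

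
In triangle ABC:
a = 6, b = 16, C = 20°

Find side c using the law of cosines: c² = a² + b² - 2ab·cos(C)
c² = 6² + 16² − 2·6·16·cos(20°)
cos(20°) ≈ 0.939693
c² ≈ 36 + 256 − 192·(0.939693) ≈ 292 − 180.421 ≈ 111.579
c ≈ √111.579 ≈ 10.5631

c = 10.56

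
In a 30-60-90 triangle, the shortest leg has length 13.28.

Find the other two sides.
In a 30-60-90 triangle the sides are in ratio 1 : √3 : 2 (short leg : long leg : hypotenuse).
Long leg = 13.28·√3 ≈ 13.28·1.73205 ≈ 23.0016
Hypotenuse = 2·13.28 = 26.56

Long leg = 13.28√3 = 23, Hypotenuse = 26.56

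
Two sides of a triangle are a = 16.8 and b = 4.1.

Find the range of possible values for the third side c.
Triangle inequality: |a − b| < c < a + b
|a − b| = |16.8 − 4.1| = 12.7
a + b = 16.8 + 4.1 = 20.9

12.7 < c < 20.9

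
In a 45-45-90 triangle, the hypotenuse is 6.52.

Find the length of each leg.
In a 45-45-90 triangle hypotenuse = leg·√2, so leg = hypotenuse/√2.
Leg = 6.52/√2 ≈ 6.52/1.41421 ≈ 4.61034

Each leg = 4.61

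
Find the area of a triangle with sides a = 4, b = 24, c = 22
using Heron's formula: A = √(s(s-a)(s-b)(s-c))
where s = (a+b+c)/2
s = (4 + 24 + 22)/2 = 50/2 = 25
s − a = 21, s − b = 1, s − c = 3
s(s−a)(s−b)(s−c) = 25·21·1·3 = 1575
Area = √1575 ≈ 39.6863

s = 25.0, Area = 39.69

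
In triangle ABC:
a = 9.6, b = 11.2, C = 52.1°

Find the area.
Two sides and the included angle (SAS): A = ½·a·b·sin(C) = ½·9.6·11.2·sin(52.1°)
sin(52.1°) ≈ 0.789084
A ≈ ½·107.52·0.789084 = 53.76·0.789084 ≈ 42.4212

Area = 42.42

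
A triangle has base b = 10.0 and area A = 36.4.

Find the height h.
A = ½·b·h  ⇒  h = 2A/b = 2·36.4/10.0 = 72.8/10.0 ≈ 7.28

h = 7.28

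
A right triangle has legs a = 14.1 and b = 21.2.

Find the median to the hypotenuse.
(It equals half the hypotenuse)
Hypotenuse c = √(a² + b²) = √(198.81 + 449.44) = √648.25 ≈ 25.4608
Median to hypotenuse = c/2 ≈ 25.4608/2 ≈ 12.7304

Median = 12.73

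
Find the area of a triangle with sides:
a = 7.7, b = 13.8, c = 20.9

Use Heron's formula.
s = (7.7 + 13.8 + 20.9)/2 = 42.4/2 = 21.2
s − a = 13.5, s − b = 7.4, s − c = 0.3
s(s−a)(s−b)(s−c) = 21.2·13.5·7.4·0.3 ≈ 635.364
Area = √635.364 ≈ 25.2064

Area = 25.21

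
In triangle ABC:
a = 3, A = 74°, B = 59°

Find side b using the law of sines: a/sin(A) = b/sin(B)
a/sin(A) = b/sin(B)  ⇒  b = a·sin(B)/sin(A) = 3·sin(59°)/sin(74°)
sin(59°) ≈ 0.857167, sin(74°) ≈ 0.961262
b ≈ 3·0.857167/0.961262 ≈ 2.5715/0.961262 ≈ 2.67513

b = 2.675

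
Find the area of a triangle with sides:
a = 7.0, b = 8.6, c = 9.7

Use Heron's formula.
s = (7.0 + 8.6 + 9.7)/2 = 25.3/2 = 12.65
s − a = 5.65, s − b = 4.05, s − c = 2.95
s(s−a)(s−b)(s−c) = 12.65·5.65·4.05·2.95 ≈ 853.918
Area = √853.918 ≈ 29.2219

Area = 29.22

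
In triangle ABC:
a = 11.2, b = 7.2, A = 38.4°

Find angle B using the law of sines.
a/sin(A) = b/sin(B)  ⇒  sin(B) = b·sin(A)/a = 7.2·sin(38.4°)/11.2
sin(38.4°) ≈ 0.621148
sin(B) ≈ 7.2·0.621148/11.2 ≈ 4.47226/11.2 ≈ 0.399309
B = arcsin(0.399309) ≈ 23.535°
(Since b ≤ a we need B ≤ A, so the obtuse alternative 180° − 23.535° ≈ 156.465° is rejected.)

B = 23.54°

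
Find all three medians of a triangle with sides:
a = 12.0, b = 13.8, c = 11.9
Median formula: m_a = ½√(2b² + 2c² − a²) (and cyclically). a² = 144, b² = 190.44, c² = 141.61.
m_a = ½√(2·190.44 + 2·141.61 − 144) = ½√520.1 ≈ ½·22.8057 ≈ 11.4029
m_b = ½√(2·144 + 2·141.61 − 190.44) = ½√380.78 ≈ ½·19.5136 ≈ 9.75679
m_c = ½√(2·144 + 2·190.44 − 141.61) = ½√527.27 ≈ ½·22.9624 ≈ 11.4812

m_a = 11.4, m_b = 9.757, m_c = 11.48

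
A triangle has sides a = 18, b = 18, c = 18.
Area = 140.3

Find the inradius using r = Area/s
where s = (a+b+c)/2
s = (18 + 18 + 18)/2 = 54/2 = 27
r = Area/s = 140.3/27 ≈ 5.1963

r = 5.196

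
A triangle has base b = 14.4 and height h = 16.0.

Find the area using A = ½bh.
A = ½·b·h = ½·14.4·16.0 = ½·230.4 = 115.2

Area = 115.2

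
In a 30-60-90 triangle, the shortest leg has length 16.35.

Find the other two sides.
In a 30-60-90 triangle the sides are in ratio 1 : √3 : 2 (short leg : long leg : hypotenuse).
Long leg = 16.35·√3 ≈ 16.35·1.73205 ≈ 28.319
Hypotenuse = 2·16.35 = 32.7

Long leg = 16.35√3 = 28.32, Hypotenuse = 32.7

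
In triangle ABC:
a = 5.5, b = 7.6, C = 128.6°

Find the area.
Two sides and the included angle (SAS): A = ½·a·b·sin(C) = ½·5.5·7.6·sin(128.6°)
sin(128.6°) ≈ 0.78152
A ≈ ½·41.8·0.78152 = 20.9·0.78152 ≈ 16.3338

Area = 16.33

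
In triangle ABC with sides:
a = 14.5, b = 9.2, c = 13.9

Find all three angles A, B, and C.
Law of cosines for each angle (a² = 210.25, b² = 84.64, c² = 193.21):
cos(A) = (b² + c² − a²)/(2bc) = (84.64 + 193.21 − 210.25)/(2·9.2·13.9) = 67.6/255.76 ≈ 0.26431  ⇒  A ≈ 74.674°
cos(B) = (a² + c² − b²)/(2ac) = (210.25 + 193.21 − 84.64)/(2·14.5·13.9) = 318.82/403.1 ≈ 0.79092  ⇒  B ≈ 37.7284°
cos(C) = (a² + b² − c²)/(2ab) = (210.25 + 84.64 − 193.21)/(2·14.5·9.2) = 101.68/266.8 ≈ 0.381109  ⇒  C ≈ 67.5976°
Check: A + B + C ≈ 180°

A = 74.67°, B = 37.73°, C = 67.6°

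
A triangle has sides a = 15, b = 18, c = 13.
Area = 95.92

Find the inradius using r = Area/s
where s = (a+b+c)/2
s = (15 + 18 + 13)/2 = 46/2 = 23
r = Area/s = 95.92/23 ≈ 4.17043

r = 4.17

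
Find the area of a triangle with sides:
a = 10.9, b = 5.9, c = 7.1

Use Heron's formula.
s = (10.9 + 5.9 + 7.1)/2 = 23.9/2 = 11.95
s − a = 1.05, s − b = 6.05, s − c = 4.85
s(s−a)(s−b)(s−c) = 11.95·1.05·6.05·4.85 ≈ 368.175
Area = √368.175 ≈ 19.1879

Area = 19.19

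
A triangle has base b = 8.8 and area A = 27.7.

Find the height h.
A = ½·b·h  ⇒  h = 2A/b = 2·27.7/8.8 = 55.4/8.8 ≈ 6.29545

h = 6.295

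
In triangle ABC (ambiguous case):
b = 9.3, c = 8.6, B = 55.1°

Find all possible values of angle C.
b/sin(B) = c/sin(C)  ⇒  sin(C) = c·sin(B)/b = 8.6·sin(55.1°)/9.3
sin(55.1°) ≈ 0.820152
sin(C) ≈ 8.6·0.820152/9.3 ≈ 7.05331/9.3 ≈ 0.75842
Candidate 1: C₁ = arcsin(0.75842) ≈ 49.3251°  →  A = 180° − 55.1° − 49.3251° ≈ 75.5749° > 0, valid
Candidate 2: C₂ = 180° − C₁ ≈ 130.675°  →  A = 180° − 55.1° − 130.675° ≈ -5.7749° ≤ 0, not a valid triangle

C = 49.33° (one solution)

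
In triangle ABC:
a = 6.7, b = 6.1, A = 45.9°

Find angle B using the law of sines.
a/sin(A) = b/sin(B)  ⇒  sin(B) = b·sin(A)/a = 6.1·sin(45.9°)/6.7
sin(45.9°) ≈ 0.718126
sin(B) ≈ 6.1·0.718126/6.7 ≈ 4.38057/6.7 ≈ 0.653816
B = arcsin(0.653816) ≈ 40.83°
(Since b ≤ a we need B ≤ A, so the obtuse alternative 180° − 40.83° ≈ 139.17° is rejected.)

B = 40.83°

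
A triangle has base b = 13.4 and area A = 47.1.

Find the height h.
A = ½·b·h  ⇒  h = 2A/b = 2·47.1/13.4 = 94.2/13.4 ≈ 7.02985

h = 7.03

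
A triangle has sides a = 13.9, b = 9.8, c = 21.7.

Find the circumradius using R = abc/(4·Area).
First find the area with Heron's formula.
s = (13.9 + 9.8 + 21.7)/2 = 22.7
Area = √(s(s−a)(s−b)(s−c)) = √(22.7·8.8·12.9·1) ≈ √2576.9 ≈ 50.7632
abc = 13.9·9.8·21.7 = 2955.974
R = abc/(4·Area) ≈ 2955.974/(4·50.7632) = 2955.974/203.053 ≈ 14.5577

R = 14.56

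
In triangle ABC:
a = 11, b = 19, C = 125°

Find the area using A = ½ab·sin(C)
A = ½·a·b·sin(C) = ½·11·19·sin(125°)
sin(125°) ≈ 0.819152
A ≈ ½·209·0.819152 = 104.5·0.819152 ≈ 85.6014

Area = 85.6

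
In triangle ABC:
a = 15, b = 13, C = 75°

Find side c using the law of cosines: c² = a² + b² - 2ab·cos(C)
c² = 15² + 13² − 2·15·13·cos(75°)
cos(75°) ≈ 0.258819
c² ≈ 225 + 169 − 390·(0.258819) ≈ 394 − 100.939 ≈ 293.061
c ≈ √293.061 ≈ 17.119

c = 17.12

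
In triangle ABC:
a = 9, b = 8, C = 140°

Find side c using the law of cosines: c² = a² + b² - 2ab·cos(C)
c² = 9² + 8² − 2·9·8·cos(140°)
cos(140°) ≈ -0.766044
c² ≈ 81 + 64 − 144·(-0.766044) ≈ 145 + 110.31 ≈ 255.31
c ≈ √255.31 ≈ 15.9784

c = 15.98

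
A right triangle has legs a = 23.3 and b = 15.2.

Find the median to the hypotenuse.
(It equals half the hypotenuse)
Hypotenuse c = √(a² + b²) = √(542.89 + 231.04) = √773.93 ≈ 27.8196
Median to hypotenuse = c/2 ≈ 27.8196/2 ≈ 13.9098

Median = 13.91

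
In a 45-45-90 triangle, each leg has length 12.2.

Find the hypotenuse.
In a 45-45-90 triangle the sides are in ratio 1 : 1 : √2, so hypotenuse = leg·√2.
Hypotenuse = 12.2·√2 ≈ 12.2·1.41421 ≈ 17.2534

Hypotenuse = 12.2√2 = 17.25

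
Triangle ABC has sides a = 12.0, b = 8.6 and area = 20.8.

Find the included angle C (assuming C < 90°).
Area = ½·a·b·sin(C)  ⇒  sin(C) = 2·Area/(a·b) = 2·20.8/(12.0·8.6) = 41.6/103.2 ≈ 0.403101
C = arcsin(0.403101) ≈ 23.7722° (taking the acute solution since C < 90°)

C = 23.77°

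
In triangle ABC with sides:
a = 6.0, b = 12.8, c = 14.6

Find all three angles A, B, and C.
Law of cosines for each angle (a² = 36, b² = 163.84, c² = 213.16):
cos(A) = (b² + c² − a²)/(2bc) = (163.84 + 213.16 − 36)/(2·12.8·14.6) = 341/373.76 ≈ 0.91235  ⇒  A ≈ 24.1678°
cos(B) = (a² + c² − b²)/(2ac) = (36 + 213.16 − 163.84)/(2·6.0·14.6) = 85.32/175.2 ≈ 0.486986  ⇒  B ≈ 60.8573°
cos(C) = (a² + b² − c²)/(2ab) = (36 + 163.84 − 213.16)/(2·6.0·12.8) = -13.32/153.6 ≈ -0.0867187  ⇒  C ≈ 94.9749°
Check: A + B + C ≈ 180°

A = 24.17°, B = 60.86°, C = 94.97°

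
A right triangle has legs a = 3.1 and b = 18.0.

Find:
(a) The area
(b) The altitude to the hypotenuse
(a) The legs are perpendicular, so Area = ½·a·b = ½·3.1·18.0 = ½·55.8 = 27.9
(b) Hypotenuse c = √(a² + b²) = √(9.61 + 324) = √333.61 ≈ 18.265
    Area = ½·c·h_c  ⇒  h_c = 2·Area/c = 55.8/18.265 ≈ 3.05502

Area = 27.9, h_c = 3.055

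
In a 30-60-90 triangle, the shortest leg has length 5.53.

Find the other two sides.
In a 30-60-90 triangle the sides are in ratio 1 : √3 : 2 (short leg : long leg : hypotenuse).
Long leg = 5.53·√3 ≈ 5.53·1.73205 ≈ 9.57824
Hypotenuse = 2·5.53 = 11.06

Long leg = 5.53√3 = 9.578, Hypotenuse = 11.06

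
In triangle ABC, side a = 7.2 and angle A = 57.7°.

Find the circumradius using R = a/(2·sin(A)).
R = a/(2·sin(A)) = 7.2/(2·sin(57.7°))
sin(57.7°) ≈ 0.845262
R ≈ 7.2/(2·0.845262) = 7.2/1.69052 ≈ 4.25904

R = 4.259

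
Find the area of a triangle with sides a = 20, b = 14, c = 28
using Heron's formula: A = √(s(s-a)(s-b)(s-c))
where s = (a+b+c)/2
s = (20 + 14 + 28)/2 = 62/2 = 31
s − a = 11, s − b = 17, s − c = 3
s(s−a)(s−b)(s−c) = 31·11·17·3 = 17391
Area = √17391 ≈ 131.875

s = 31.0, Area = 131.9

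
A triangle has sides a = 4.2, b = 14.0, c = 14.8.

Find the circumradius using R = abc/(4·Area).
First find the area with Heron's formula.
s = (4.2 + 14.0 + 14.8)/2 = 16.5
Area = √(s(s−a)(s−b)(s−c)) = √(16.5·12.3·2.5·1.7) ≈ √862.538 ≈ 29.369
abc = 4.2·14.0·14.8 = 870.24
R = abc/(4·Area) ≈ 870.24/(4·29.369) = 870.24/117.476 ≈ 7.40781

R = 7.408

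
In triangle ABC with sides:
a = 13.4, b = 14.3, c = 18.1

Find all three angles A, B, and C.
Law of cosines for each angle (a² = 179.56, b² = 204.49, c² = 327.61):
cos(A) = (b² + c² − a²)/(2bc) = (204.49 + 327.61 − 179.56)/(2·14.3·18.1) = 352.54/517.66 ≈ 0.681026  ⇒  A ≈ 47.0761°
cos(B) = (a² + c² − b²)/(2ac) = (179.56 + 327.61 − 204.49)/(2·13.4·18.1) = 302.68/485.08 ≈ 0.62398  ⇒  B ≈ 51.3927°
cos(C) = (a² + b² − c²)/(2ab) = (179.56 + 204.49 − 327.61)/(2·13.4·14.3) = 56.44/383.24 ≈ 0.147271  ⇒  C ≈ 81.5312°
Check: A + B + C ≈ 180°

A = 47.08°, B = 51.39°, C = 81.53°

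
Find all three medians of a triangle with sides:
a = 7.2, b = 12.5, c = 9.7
Median formula: m_a = ½√(2b² + 2c² − a²) (and cyclically). a² = 51.84, b² = 156.25, c² = 94.09.
m_a = ½√(2·156.25 + 2·94.09 − 51.84) = ½√448.84 ≈ ½·21.1858 ≈ 10.5929
m_b = ½√(2·51.84 + 2·94.09 − 156.25) = ½√135.61 ≈ ½·11.6452 ≈ 5.82259
m_c = ½√(2·51.84 + 2·156.25 − 94.09) = ½√322.09 ≈ ½·17.9469 ≈ 8.97343

m_a = 10.59, m_b = 5.823, m_c = 8.973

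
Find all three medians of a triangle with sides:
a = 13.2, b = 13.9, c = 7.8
Median formula: m_a = ½√(2b² + 2c² − a²) (and cyclically). a² = 174.24, b² = 193.21, c² = 60.84.
m_a = ½√(2·193.21 + 2·60.84 − 174.24) = ½√333.86 ≈ ½·18.2718 ≈ 9.13592
m_b = ½√(2·174.24 + 2·60.84 − 193.21) = ½√276.95 ≈ ½·16.6418 ≈ 8.32091
m_c = ½√(2·174.24 + 2·193.21 − 60.84) = ½√674.06 ≈ ½·25.9627 ≈ 12.9813

m_a = 9.136, m_b = 8.321, m_c = 12.98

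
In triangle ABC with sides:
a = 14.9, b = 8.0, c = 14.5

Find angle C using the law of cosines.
c² = a² + b² − 2ab·cos(C)  ⇒  cos(C) = (a² + b² − c²)/(2ab)
cos(C) = (14.9² + 8.0² − 14.5²)/(2·14.9·8.0) = (222.01 + 64 − 210.25)/238.4 = 75.76/238.4 ≈ 0.317785
C = arccos(0.317785) ≈ 71.471°

C = 71.47°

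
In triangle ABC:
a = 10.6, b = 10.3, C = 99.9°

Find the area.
Two sides and the included angle (SAS): A = ½·a·b·sin(C) = ½·10.6·10.3·sin(99.9°)
sin(99.9°) ≈ 0.985109
A ≈ ½·109.18·0.985109 = 54.59·0.985109 ≈ 53.7771

Area = 53.78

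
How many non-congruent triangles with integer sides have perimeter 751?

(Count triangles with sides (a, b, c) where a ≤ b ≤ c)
Let a ≤ b ≤ c with a + b + c = 751. The only binding inequality is a + b > c, i.e. 751 − c > c, so c < 751/2; and c ≥ 751/3 since c is the largest side.
So 251 ≤ c ≤ 375. For each c, b runs from ⌈(751 − c)/2⌉ up to c (then a = 751 − b − c satisfies 1 ≤ a ≤ b automatically), giving c − ⌈(751 − c)/2⌉ + 1 choices.
Summing over c: 2 + 3 + 5 + 6 + … + 186 + 188  (125 terms, c = 251, …, 375) = 11844
Check (closed form: nearest integer to p²/48 for even p, (p+3)²/48 for odd p): (751+3)²/48 = 754²/48 = 568516/48 ≈ 11844.08 → 11844

11844 triangles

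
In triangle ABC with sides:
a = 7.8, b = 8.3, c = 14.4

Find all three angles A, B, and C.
Law of cosines for each angle (a² = 60.84, b² = 68.89, c² = 207.36):
cos(A) = (b² + c² − a²)/(2bc) = (68.89 + 207.36 − 60.84)/(2·8.3·14.4) = 215.41/239.04 ≈ 0.901146  ⇒  A ≈ 25.6909°
cos(B) = (a² + c² − b²)/(2ac) = (60.84 + 207.36 − 68.89)/(2·7.8·14.4) = 199.31/224.64 ≈ 0.887242  ⇒  B ≈ 27.4713°
cos(C) = (a² + b² − c²)/(2ab) = (60.84 + 68.89 − 207.36)/(2·7.8·8.3) = -77.63/129.48 ≈ -0.599552  ⇒  C ≈ 126.838°
Check: A + B + C ≈ 180°

A = 25.69°, B = 27.47°, C = 126.8°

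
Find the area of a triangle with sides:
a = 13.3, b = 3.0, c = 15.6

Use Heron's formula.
s = (13.3 + 3.0 + 15.6)/2 = 31.9/2 = 15.95
s − a = 2.65, s − b = 12.95, s − c = 0.35
s(s−a)(s−b)(s−c) = 15.95·2.65·12.95·0.35 ≈ 191.577
Area = √191.577 ≈ 13.8412

Area = 13.84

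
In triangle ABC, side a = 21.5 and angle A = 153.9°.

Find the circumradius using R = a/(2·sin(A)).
R = a/(2·sin(A)) = 21.5/(2·sin(153.9°))
sin(153.9°) ≈ 0.439939
R ≈ 21.5/(2·0.439939) = 21.5/0.879878 ≈ 24.4352

R = 24.44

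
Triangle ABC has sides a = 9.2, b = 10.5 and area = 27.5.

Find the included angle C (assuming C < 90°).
Area = ½·a·b·sin(C)  ⇒  sin(C) = 2·Area/(a·b) = 2·27.5/(9.2·10.5) = 55/96.6 ≈ 0.569358
C = arcsin(0.569358) ≈ 34.7055° (taking the acute solution since C < 90°)

C = 34.71°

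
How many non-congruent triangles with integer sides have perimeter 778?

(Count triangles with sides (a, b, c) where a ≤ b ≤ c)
Let a ≤ b ≤ c with a + b + c = 778. The only binding inequality is a + b > c, i.e. 778 − c > c, so c < 778/2; and c ≥ 778/3 since c is the largest side.
So 260 ≤ c ≤ 388. For each c, b runs from ⌈(778 − c)/2⌉ up to c (then a = 778 − b − c satisfies 1 ≤ a ≤ b automatically), giving c − ⌈(778 − c)/2⌉ + 1 choices.
Summing over c: 2 + 3 + 5 + 6 + … + 192 + 194  (129 terms, c = 260, …, 388) = 12610
Check (closed form: nearest integer to p²/48 for even p, (p+3)²/48 for odd p): 778²/48 = 605284/48 ≈ 12610.08 → 12610

12610 triangles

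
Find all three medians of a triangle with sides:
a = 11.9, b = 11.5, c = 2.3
Median formula: m_a = ½√(2b² + 2c² − a²) (and cyclically). a² = 141.61, b² = 132.25, c² = 5.29.
m_a = ½√(2·132.25 + 2·5.29 − 141.61) = ½√133.47 ≈ ½·11.5529 ≈ 5.77646
m_b = ½√(2·141.61 + 2·5.29 − 132.25) = ½√161.55 ≈ ½·12.7102 ≈ 6.35512
m_c = ½√(2·141.61 + 2·132.25 − 5.29) = ½√542.43 ≈ ½·23.2901 ≈ 11.6451

m_a = 5.776, m_b = 6.355, m_c = 11.65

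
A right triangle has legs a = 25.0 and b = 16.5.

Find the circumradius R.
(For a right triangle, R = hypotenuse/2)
Hypotenuse c = √(a² + b²) = √(625 + 272.25) = √897.25 ≈ 29.9541
R = c/2 ≈ 29.9541/2 ≈ 14.9771

R = 14.98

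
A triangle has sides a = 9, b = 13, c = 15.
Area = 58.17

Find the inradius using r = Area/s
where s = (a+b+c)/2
s = (9 + 13 + 15)/2 = 37/2 = 18.5
r = Area/s = 58.17/18.5 ≈ 3.14432

r = 3.144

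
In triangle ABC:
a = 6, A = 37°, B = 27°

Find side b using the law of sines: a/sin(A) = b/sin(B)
a/sin(A) = b/sin(B)  ⇒  b = a·sin(B)/sin(A) = 6·sin(27°)/sin(37°)
sin(27°) ≈ 0.45399, sin(37°) ≈ 0.601815
b ≈ 6·0.45399/0.601815 ≈ 2.72394/0.601815 ≈ 4.52621

b = 4.526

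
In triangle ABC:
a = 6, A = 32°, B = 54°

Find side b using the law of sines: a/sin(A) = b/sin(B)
a/sin(A) = b/sin(B)  ⇒  b = a·sin(B)/sin(A) = 6·sin(54°)/sin(32°)
sin(54°) ≈ 0.809017, sin(32°) ≈ 0.529919
b ≈ 6·0.809017/0.529919 ≈ 4.8541/0.529919 ≈ 9.16008

b = 9.16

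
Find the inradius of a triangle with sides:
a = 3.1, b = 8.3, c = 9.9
r = Area/s where s is the semi-perimeter.
s = (3.1 + 8.3 + 9.9)/2 = 21.3/2 = 10.65
Area = √(s(s−a)(s−b)(s−c)) = √(10.65·7.55·2.35·0.75) ≈ √141.718 ≈ 11.9045
r ≈ 11.9045/10.65 ≈ 1.1178

r = 1.118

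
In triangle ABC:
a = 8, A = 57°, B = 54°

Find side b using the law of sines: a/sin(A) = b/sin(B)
a/sin(A) = b/sin(B)  ⇒  b = a·sin(B)/sin(A) = 8·sin(54°)/sin(57°)
sin(54°) ≈ 0.809017, sin(57°) ≈ 0.838671
b ≈ 8·0.809017/0.838671 ≈ 6.47214/0.838671 ≈ 7.71714

b = 7.717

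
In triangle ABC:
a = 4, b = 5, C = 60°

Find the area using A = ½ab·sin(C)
A = ½·a·b·sin(C) = ½·4·5·sin(60°)
sin(60°) ≈ 0.866025
A ≈ ½·20·0.866025 = 10·0.866025 ≈ 8.66025

Area = 8.66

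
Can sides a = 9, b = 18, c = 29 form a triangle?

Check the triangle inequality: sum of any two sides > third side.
a + b vs c: 9 + 18 = 27 ≤ 29  ✗
a + c vs b: 9 + 29 = 38 > 18  ✓
b + c vs a: 18 + 29 = 47 > 9  ✓

No: 9 + 18 = 27 is not > 29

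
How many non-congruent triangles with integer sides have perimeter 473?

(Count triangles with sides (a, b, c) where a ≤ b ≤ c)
Let a ≤ b ≤ c with a + b + c = 473. The only binding inequality is a + b > c, i.e. 473 − c > c, so c < 473/2; and c ≥ 473/3 since c is the largest side.
So 158 ≤ c ≤ 236. For each c, b runs from ⌈(473 − c)/2⌉ up to c (then a = 473 − b − c satisfies 1 ≤ a ≤ b automatically), giving c − ⌈(473 − c)/2⌉ + 1 choices.
Summing over c: 1 + 3 + 4 + 6 + … + 117 + 118  (79 terms, c = 158, …, 236) = 4720
Check (closed form: nearest integer to p²/48 for even p, (p+3)²/48 for odd p): (473+3)²/48 = 476²/48 = 226576/48 ≈ 4720.33 → 4720

4720 triangles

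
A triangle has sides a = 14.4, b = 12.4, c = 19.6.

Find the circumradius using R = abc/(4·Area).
First find the area with Heron's formula.
s = (14.4 + 12.4 + 19.6)/2 = 23.2
Area = √(s(s−a)(s−b)(s−c)) = √(23.2·8.8·10.8·3.6) ≈ √7937.74 ≈ 89.094
abc = 14.4·12.4·19.6 = 3499.776
R = abc/(4·Area) ≈ 3499.776/(4·89.094) = 3499.776/356.376 ≈ 9.82046

R = 9.82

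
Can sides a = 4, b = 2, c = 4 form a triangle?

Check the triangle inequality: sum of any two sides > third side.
a + b vs c: 4 + 2 = 6 > 4  ✓
a + c vs b: 4 + 4 = 8 > 2  ✓
b + c vs a: 2 + 4 = 6 > 4  ✓

Yes, triangle inequality satisfied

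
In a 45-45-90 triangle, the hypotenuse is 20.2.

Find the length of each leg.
In a 45-45-90 triangle hypotenuse = leg·√2, so leg = hypotenuse/√2.
Leg = 20.2/√2 ≈ 20.2/1.41421 ≈ 14.2836

Each leg = 14.28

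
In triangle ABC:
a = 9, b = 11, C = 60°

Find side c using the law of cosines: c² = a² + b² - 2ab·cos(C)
c² = 9² + 11² − 2·9·11·cos(60°)
cos(60°) ≈ 0.5
c² ≈ 81 + 121 − 198·(0.5) ≈ 202 − 99 ≈ 103
c ≈ √103 ≈ 10.1489

c = 10.15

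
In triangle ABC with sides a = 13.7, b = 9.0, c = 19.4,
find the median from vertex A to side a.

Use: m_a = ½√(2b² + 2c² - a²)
m_a = ½√(2·9.0² + 2·19.4² − 13.7²) = ½√(2·81 + 2·376.36 − 187.69) = ½√(162 + 752.72 − 187.69) = ½√727.03
√727.03 ≈ 26.9635, so m_a ≈ 13.4817

m_a = 13.48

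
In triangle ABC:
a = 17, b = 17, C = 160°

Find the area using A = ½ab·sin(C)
A = ½·a·b·sin(C) = ½·17·17·sin(160°)
sin(160°) ≈ 0.34202
A ≈ ½·289·0.34202 = 144.5·0.34202 ≈ 49.4219

Area = 49.42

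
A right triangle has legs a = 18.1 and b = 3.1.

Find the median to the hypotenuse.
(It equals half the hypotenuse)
Hypotenuse c = √(a² + b²) = √(327.61 + 9.61) = √337.22 ≈ 18.3636
Median to hypotenuse = c/2 ≈ 18.3636/2 ≈ 9.18178

Median = 9.182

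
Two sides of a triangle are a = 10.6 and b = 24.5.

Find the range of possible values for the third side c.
Triangle inequality: |a − b| < c < a + b
|a − b| = |10.6 − 24.5| = 13.9
a + b = 10.6 + 24.5 = 35.1

13.9 < c < 35.1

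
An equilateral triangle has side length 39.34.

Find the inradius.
r = Area/s with s the semi-perimeter.
Area = (√3/4)·39.34² = (√3/4)·1547.6356 ≈ 0.433013·1547.6356 ≈ 670.146
s = 3·39.34/2 = 59.01
r ≈ 670.146/59.01 ≈ 11.3565
(Equivalently r = side/(2√3) = 39.34/3.4641 ≈ 11.3565.)

r = 11.36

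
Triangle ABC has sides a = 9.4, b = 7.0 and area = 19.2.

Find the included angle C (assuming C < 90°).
Area = ½·a·b·sin(C)  ⇒  sin(C) = 2·Area/(a·b) = 2·19.2/(9.4·7.0) = 38.4/65.8 ≈ 0.583587
C = arcsin(0.583587) ≈ 35.7032° (taking the acute solution since C < 90°)

C = 35.7°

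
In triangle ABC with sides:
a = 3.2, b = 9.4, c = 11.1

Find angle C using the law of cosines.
c² = a² + b² − 2ab·cos(C)  ⇒  cos(C) = (a² + b² − c²)/(2ab)
cos(C) = (3.2² + 9.4² − 11.1²)/(2·3.2·9.4) = (10.24 + 88.36 − 123.21)/60.16 = -24.61/60.16 ≈ -0.409076
C = arccos(-0.409076) ≈ 114.147°

C = 114.1°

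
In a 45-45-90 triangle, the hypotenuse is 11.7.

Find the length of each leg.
In a 45-45-90 triangle hypotenuse = leg·√2, so leg = hypotenuse/√2.
Leg = 11.7/√2 ≈ 11.7/1.41421 ≈ 8.27315

Each leg = 8.273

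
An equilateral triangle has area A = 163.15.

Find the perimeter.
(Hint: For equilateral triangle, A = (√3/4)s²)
A = (√3/4)s²  ⇒  s² = 4A/√3 = 4·163.15/√3 = 652.6/1.73205 ≈ 376.779
s ≈ √376.779 ≈ 19.4108
Perimeter = 3s ≈ 3·19.4108 ≈ 58.2324

Perimeter = 58.23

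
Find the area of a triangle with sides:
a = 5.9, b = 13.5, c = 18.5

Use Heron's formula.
s = (5.9 + 13.5 + 18.5)/2 = 37.9/2 = 18.95
s − a = 13.05, s − b = 5.45, s − c = 0.45
s(s−a)(s−b)(s−c) = 18.95·13.05·5.45·0.45 ≈ 606.497
Area = √606.497 ≈ 24.6272

Area = 24.63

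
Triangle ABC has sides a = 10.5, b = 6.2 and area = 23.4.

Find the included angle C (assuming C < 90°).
Area = ½·a·b·sin(C)  ⇒  sin(C) = 2·Area/(a·b) = 2·23.4/(10.5·6.2) = 46.8/65.1 ≈ 0.718894
C = arcsin(0.718894) ≈ 45.9632° (taking the acute solution since C < 90°)

C = 45.96°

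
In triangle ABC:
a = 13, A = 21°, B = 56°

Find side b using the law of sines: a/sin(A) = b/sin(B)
a/sin(A) = b/sin(B)  ⇒  b = a·sin(B)/sin(A) = 13·sin(56°)/sin(21°)
sin(56°) ≈ 0.829038, sin(21°) ≈ 0.358368
b ≈ 13·0.829038/0.358368 ≈ 10.7775/0.358368 ≈ 30.0738

b = 30.07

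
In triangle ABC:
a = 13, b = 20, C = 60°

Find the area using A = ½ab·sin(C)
A = ½·a·b·sin(C) = ½·13·20·sin(60°)
sin(60°) ≈ 0.866025
A ≈ ½·260·0.866025 = 130·0.866025 ≈ 112.583

Area = 112.6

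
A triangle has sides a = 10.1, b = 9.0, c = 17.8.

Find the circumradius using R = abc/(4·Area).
First find the area with Heron's formula.
s = (10.1 + 9.0 + 17.8)/2 = 18.45
Area = √(s(s−a)(s−b)(s−c)) = √(18.45·8.35·9.45·0.65) ≈ √946.298 ≈ 30.762
abc = 10.1·9.0·17.8 = 1618.02
R = abc/(4·Area) ≈ 1618.02/(4·30.762) = 1618.02/123.048 ≈ 13.1495

R = 13.15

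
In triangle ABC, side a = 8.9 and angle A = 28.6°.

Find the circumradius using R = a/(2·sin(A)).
R = a/(2·sin(A)) = 8.9/(2·sin(28.6°))
sin(28.6°) ≈ 0.478692
R ≈ 8.9/(2·0.478692) = 8.9/0.957384 ≈ 9.29617

R = 9.296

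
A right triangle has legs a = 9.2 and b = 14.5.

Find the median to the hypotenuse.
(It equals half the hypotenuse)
Hypotenuse c = √(a² + b²) = √(84.64 + 210.25) = √294.89 ≈ 17.1724
Median to hypotenuse = c/2 ≈ 17.1724/2 ≈ 8.58618

Median = 8.586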